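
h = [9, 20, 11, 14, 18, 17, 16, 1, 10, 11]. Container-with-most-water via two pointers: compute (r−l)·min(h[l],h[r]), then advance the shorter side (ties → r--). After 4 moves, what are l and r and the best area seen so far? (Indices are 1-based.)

[1,10] min(9,11)*9=81 best=81 * → l++
[2,10] min(20,11)*8=88 best=88 * → r--
[2,9] min(20,10)*7=70 best=88 → r--
[2,8] min(20,1)*6=6 best=88 → r--

l=2, r=7, best area=88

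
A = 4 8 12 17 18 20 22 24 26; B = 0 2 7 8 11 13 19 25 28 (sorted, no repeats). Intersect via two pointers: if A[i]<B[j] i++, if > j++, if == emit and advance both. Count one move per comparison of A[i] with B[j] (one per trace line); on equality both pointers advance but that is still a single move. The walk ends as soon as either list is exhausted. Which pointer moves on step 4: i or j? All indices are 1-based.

j

i=1 j=1: 4>0, j++
i=1 j=2: 4>2, j++
i=1 j=3: 4<7, i++
i=2 j=3: 8>7, j++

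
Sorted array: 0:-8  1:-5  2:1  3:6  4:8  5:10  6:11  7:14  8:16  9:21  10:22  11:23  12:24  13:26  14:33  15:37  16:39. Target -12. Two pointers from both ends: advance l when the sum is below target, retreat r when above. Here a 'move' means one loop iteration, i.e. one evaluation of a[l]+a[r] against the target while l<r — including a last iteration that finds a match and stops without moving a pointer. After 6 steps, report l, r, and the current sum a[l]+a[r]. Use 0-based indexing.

l=0, r=10, sum=14

l=0 r=16: -8+39=31 >-12, r--
l=0 r=15: -8+37=29 >-12, r--
l=0 r=14: -8+33=25 >-12, r--
l=0 r=13: -8+26=18 >-12, r--
l=0 r=12: -8+24=16 >-12, r--
l=0 r=11: -8+23=15 >-12, r--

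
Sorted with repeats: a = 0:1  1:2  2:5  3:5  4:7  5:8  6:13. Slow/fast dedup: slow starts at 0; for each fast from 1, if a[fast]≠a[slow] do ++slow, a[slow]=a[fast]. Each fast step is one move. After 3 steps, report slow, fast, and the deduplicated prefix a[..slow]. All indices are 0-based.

slow=2, fast=4, prefix=[1, 2, 5]

(s=0,f=1) a[fast]=2≠a[slow]=1 write a[1]=2 → slow++,fast++
(s=1,f=2) a[fast]=5≠a[slow]=2 write a[2]=5 → slow++,fast++
(s=2,f=3) a[fast]=5=a[slow] dup → fast++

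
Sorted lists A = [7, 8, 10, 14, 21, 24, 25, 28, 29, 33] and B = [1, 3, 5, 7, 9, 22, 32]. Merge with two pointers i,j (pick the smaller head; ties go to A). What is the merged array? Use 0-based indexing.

[1, 3, 5, 7, 7, 8, 9, 10, 14, 21, 22, 24, 25, 28, 29, 32, 33]

i=0 j=0: A[i]=7>B[j]=1 take 1, j++
i=0 j=1: A[i]=7>B[j]=3 take 3, j++
i=0 j=2: A[i]=7>B[j]=5 take 5, j++
i=0 j=3: A[i]=7<=B[j]=7 take 7, i++
i=1 j=3: A[i]=8>B[j]=7 take 7, j++
i=1 j=4: A[i]=8<=B[j]=9 take 8, i++
i=2 j=4: A[i]=10>B[j]=9 take 9, j++
i=2 j=5: A[i]=10<=B[j]=22 take 10, i++
i=3 j=5: A[i]=14<=B[j]=22 take 14, i++
i=4 j=5: A[i]=21<=B[j]=22 take 21, i++
i=5 j=5: A[i]=24>B[j]=22 take 22, j++
i=5 j=6: A[i]=24<=B[j]=32 take 24, i++
i=6 j=6: A[i]=25<=B[j]=32 take 25, i++
i=7 j=6: A[i]=28<=B[j]=32 take 28, i++
i=8 j=6: A[i]=29<=B[j]=32 take 29, i++
i=9 j=6: A[i]=33>B[j]=32 take 32, j++
i=9 j=7: B done, take A[i]=33, i++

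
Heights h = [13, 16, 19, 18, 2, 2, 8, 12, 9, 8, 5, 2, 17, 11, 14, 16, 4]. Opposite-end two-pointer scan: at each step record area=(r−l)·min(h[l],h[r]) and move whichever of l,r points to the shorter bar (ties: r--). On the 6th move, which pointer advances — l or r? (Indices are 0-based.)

l

[0,16] min(13,4)*16=64 best=64 * → r--
[0,15] min(13,16)*15=195 best=195 * → l++
[1,15] min(16,16)*14=224 best=224 * → r--
[1,14] min(16,14)*13=182 best=224 → r--
[1,13] min(16,11)*12=132 best=224 → r--
[1,12] min(16,17)*11=176 best=224 → l++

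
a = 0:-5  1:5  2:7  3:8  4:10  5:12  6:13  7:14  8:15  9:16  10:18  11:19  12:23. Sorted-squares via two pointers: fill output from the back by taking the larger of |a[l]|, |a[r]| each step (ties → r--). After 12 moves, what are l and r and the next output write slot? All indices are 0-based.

l=0, r=0, next write slot=0

l=0 r=12: |-5|<=|23| out[12]=529, r--
l=0 r=11: |-5|<=|19| out[11]=361, r--
l=0 r=10: |-5|<=|18| out[10]=324, r--
l=0 r=9: |-5|<=|16| out[9]=256, r--
l=0 r=8: |-5|<=|15| out[8]=225, r--
l=0 r=7: |-5|<=|14| out[7]=196, r--
l=0 r=6: |-5|<=|13| out[6]=169, r--
l=0 r=5: |-5|<=|12| out[5]=144, r--
l=0 r=4: |-5|<=|10| out[4]=100, r--
l=0 r=3: |-5|<=|8| out[3]=64, r--
l=0 r=2: |-5|<=|7| out[2]=49, r--
l=0 r=1: |-5|<=|5| out[1]=25, r--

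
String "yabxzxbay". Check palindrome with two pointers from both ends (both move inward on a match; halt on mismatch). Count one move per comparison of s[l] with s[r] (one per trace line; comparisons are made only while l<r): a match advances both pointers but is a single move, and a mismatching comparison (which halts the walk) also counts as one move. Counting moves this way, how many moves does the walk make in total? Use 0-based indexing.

4 moves

[0,8] 'y'=='y' → l++,r--
[1,7] 'a'=='a' → l++,r--
[2,6] 'b'=='b' → l++,r--
[3,5] 'x'=='x' → l++,r--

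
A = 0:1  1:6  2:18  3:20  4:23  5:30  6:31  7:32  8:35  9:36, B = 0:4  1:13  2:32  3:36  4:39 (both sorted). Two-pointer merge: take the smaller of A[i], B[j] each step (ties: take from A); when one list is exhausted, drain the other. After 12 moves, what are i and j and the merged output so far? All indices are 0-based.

i=9, j=3, merged so far=[1, 4, 6, 13, 18, 20, 23, 30, 31, 32, 32, 35]

i=0 j=0: A[i]=1<=B[j]=4 take 1, i++
i=1 j=0: A[i]=6>B[j]=4 take 4, j++
i=1 j=1: A[i]=6<=B[j]=13 take 6, i++
i=2 j=1: A[i]=18>B[j]=13 take 13, j++
i=2 j=2: A[i]=18<=B[j]=32 take 18, i++
i=3 j=2: A[i]=20<=B[j]=32 take 20, i++
i=4 j=2: A[i]=23<=B[j]=32 take 23, i++
i=5 j=2: A[i]=30<=B[j]=32 take 30, i++
i=6 j=2: A[i]=31<=B[j]=32 take 31, i++
i=7 j=2: A[i]=32<=B[j]=32 take 32, i++
i=8 j=2: A[i]=35>B[j]=32 take 32, j++
i=8 j=3: A[i]=35<=B[j]=36 take 35, i++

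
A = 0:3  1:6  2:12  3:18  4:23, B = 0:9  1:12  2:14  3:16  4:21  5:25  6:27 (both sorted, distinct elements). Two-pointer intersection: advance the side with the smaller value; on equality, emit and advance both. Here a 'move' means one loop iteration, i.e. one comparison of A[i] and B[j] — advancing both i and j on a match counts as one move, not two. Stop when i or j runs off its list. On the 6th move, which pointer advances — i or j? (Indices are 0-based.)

j

[i=0,j=0] 3<9 → i++
[i=1,j=0] 6<9 → i++
[i=2,j=0] 12>9 → j++
[i=2,j=1] 12==12 emit → i++,j++
[i=3,j=2] 18>14 → j++
[i=3,j=3] 18>16 → j++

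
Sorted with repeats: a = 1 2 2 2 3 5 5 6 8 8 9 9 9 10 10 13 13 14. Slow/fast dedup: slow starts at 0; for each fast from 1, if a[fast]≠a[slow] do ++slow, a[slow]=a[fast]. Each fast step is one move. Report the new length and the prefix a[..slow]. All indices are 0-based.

length 10; prefix = [1, 2, 3, 5, 6, 8, 9, 10, 13, 14]

(s=0,f=1) a[fast]=2≠a[slow]=1 write a[1]=2 → slow++,fast++
(s=1,f=2) a[fast]=2=a[slow] dup → fast++
(s=1,f=3) a[fast]=2=a[slow] dup → fast++
(s=1,f=4) a[fast]=3≠a[slow]=2 write a[2]=3 → slow++,fast++
(s=2,f=5) a[fast]=5≠a[slow]=3 write a[3]=5 → slow++,fast++
(s=3,f=6) a[fast]=5=a[slow] dup → fast++
(s=3,f=7) a[fast]=6≠a[slow]=5 write a[4]=6 → slow++,fast++
(s=4,f=8) a[fast]=8≠a[slow]=6 write a[5]=8 → slow++,fast++
(s=5,f=9) a[fast]=8=a[slow] dup → fast++
(s=5,f=10) a[fast]=9≠a[slow]=8 write a[6]=9 → slow++,fast++
(s=6,f=11) a[fast]=9=a[slow] dup → fast++
(s=6,f=12) a[fast]=9=a[slow] dup → fast++
(s=6,f=13) a[fast]=10≠a[slow]=9 write a[7]=10 → slow++,fast++
(s=7,f=14) a[fast]=10=a[slow] dup → fast++
(s=7,f=15) a[fast]=13≠a[slow]=10 write a[8]=13 → slow++,fast++
(s=8,f=16) a[fast]=13=a[slow] dup → fast++
(s=8,f=17) a[fast]=14≠a[slow]=13 write a[9]=14 → slow++,fast++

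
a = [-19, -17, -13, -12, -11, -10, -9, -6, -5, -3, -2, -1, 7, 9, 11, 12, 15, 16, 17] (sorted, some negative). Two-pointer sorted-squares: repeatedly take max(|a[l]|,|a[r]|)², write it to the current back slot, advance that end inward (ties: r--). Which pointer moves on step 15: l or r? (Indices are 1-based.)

[1,19] |-19|>|17| out[19]=361 → l++
[2,19] |-17|<=|17| out[18]=289 → r--
[2,18] |-17|>|16| out[17]=289 → l++
[3,18] |-13|<=|16| out[16]=256 → r--
[3,17] |-13|<=|15| out[15]=225 → r--
[3,16] |-13|>|12| out[14]=169 → l++
[4,16] |-12|<=|12| out[13]=144 → r--
[4,15] |-12|>|11| out[12]=144 → l++
[5,15] |-11|<=|11| out[11]=121 → r--
[5,14] |-11|>|9| out[10]=121 → l++
[6,14] |-10|>|9| out[9]=100 → l++
[7,14] |-9|<=|9| out[8]=81 → r--
[7,13] |-9|>|7| out[7]=81 → l++
[8,13] |-6|<=|7| out[6]=49 → r--
[8,12] |-6|>|-1| out[5]=36 → l++

l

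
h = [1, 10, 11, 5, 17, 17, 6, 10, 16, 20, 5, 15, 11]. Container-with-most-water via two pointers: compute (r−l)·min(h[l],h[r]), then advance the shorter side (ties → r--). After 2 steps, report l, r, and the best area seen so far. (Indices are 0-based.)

[0,12] min(1,11)*12=12 best=12 * → l++
[1,12] min(10,11)*11=110 best=110 * → l++

l=2, r=12, best area=110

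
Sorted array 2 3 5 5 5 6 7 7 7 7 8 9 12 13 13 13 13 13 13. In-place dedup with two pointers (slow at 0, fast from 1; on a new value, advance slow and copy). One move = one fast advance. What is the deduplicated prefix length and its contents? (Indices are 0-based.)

(s=0,f=1) a[fast]=3≠a[slow]=2 write a[1]=3 → slow++,fast++
(s=1,f=2) a[fast]=5≠a[slow]=3 write a[2]=5 → slow++,fast++
(s=2,f=3) a[fast]=5=a[slow] dup → fast++
(s=2,f=4) a[fast]=5=a[slow] dup → fast++
(s=2,f=5) a[fast]=6≠a[slow]=5 write a[3]=6 → slow++,fast++
(s=3,f=6) a[fast]=7≠a[slow]=6 write a[4]=7 → slow++,fast++
(s=4,f=7) a[fast]=7=a[slow] dup → fast++
(s=4,f=8) a[fast]=7=a[slow] dup → fast++
(s=4,f=9) a[fast]=7=a[slow] dup → fast++
(s=4,f=10) a[fast]=8≠a[slow]=7 write a[5]=8 → slow++,fast++
(s=5,f=11) a[fast]=9≠a[slow]=8 write a[6]=9 → slow++,fast++
(s=6,f=12) a[fast]=12≠a[slow]=9 write a[7]=12 → slow++,fast++
(s=7,f=13) a[fast]=13≠a[slow]=12 write a[8]=13 → slow++,fast++
(s=8,f=14) a[fast]=13=a[slow] dup → fast++
(s=8,f=15) a[fast]=13=a[slow] dup → fast++
(s=8,f=16) a[fast]=13=a[slow] dup → fast++
(s=8,f=17) a[fast]=13=a[slow] dup → fast++
(s=8,f=18) a[fast]=13=a[slow] dup → fast++

length 9; prefix = [2, 3, 5, 6, 7, 8, 9, 12, 13]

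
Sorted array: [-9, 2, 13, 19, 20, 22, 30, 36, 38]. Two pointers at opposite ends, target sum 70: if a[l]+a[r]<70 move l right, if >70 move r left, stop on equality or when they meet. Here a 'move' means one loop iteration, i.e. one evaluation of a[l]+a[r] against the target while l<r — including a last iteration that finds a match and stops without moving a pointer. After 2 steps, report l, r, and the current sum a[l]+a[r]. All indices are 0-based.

l=0 r=8: -9+38=29 <70, l++
l=1 r=8: 2+38=40 <70, l++

l=2, r=8, sum=51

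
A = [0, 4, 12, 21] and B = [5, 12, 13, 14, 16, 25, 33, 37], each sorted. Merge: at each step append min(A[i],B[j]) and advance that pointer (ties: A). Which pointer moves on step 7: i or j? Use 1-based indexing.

j

i=1 j=1: A[i]=0<=B[j]=5 take 0, i++
i=2 j=1: A[i]=4<=B[j]=5 take 4, i++
i=3 j=1: A[i]=12>B[j]=5 take 5, j++
i=3 j=2: A[i]=12<=B[j]=12 take 12, i++
i=4 j=2: A[i]=21>B[j]=12 take 12, j++
i=4 j=3: A[i]=21>B[j]=13 take 13, j++
i=4 j=4: A[i]=21>B[j]=14 take 14, j++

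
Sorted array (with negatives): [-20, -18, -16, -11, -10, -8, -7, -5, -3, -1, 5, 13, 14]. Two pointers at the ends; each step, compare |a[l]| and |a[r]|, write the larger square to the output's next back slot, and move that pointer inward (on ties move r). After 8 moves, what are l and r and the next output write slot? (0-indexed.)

l=6, r=10, next write slot=4

l=0 r=12: |-20|>|14| out[12]=400, l++
l=1 r=12: |-18|>|14| out[11]=324, l++
l=2 r=12: |-16|>|14| out[10]=256, l++
l=3 r=12: |-11|<=|14| out[9]=196, r--
l=3 r=11: |-11|<=|13| out[8]=169, r--
l=3 r=10: |-11|>|5| out[7]=121, l++
l=4 r=10: |-10|>|5| out[6]=100, l++
l=5 r=10: |-8|>|5| out[5]=64, l++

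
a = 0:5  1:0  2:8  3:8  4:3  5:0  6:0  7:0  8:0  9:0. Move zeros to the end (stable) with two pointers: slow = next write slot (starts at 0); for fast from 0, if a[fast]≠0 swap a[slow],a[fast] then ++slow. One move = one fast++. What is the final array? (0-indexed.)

slow=0 fast=0: a[fast]=5≠0 swap→a[0]=5, slow++,fast++
slow=1 fast=1: a[fast]=0, fast++
slow=1 fast=2: a[fast]=8≠0 swap→a[1]=8, slow++,fast++
slow=2 fast=3: a[fast]=8≠0 swap→a[2]=8, slow++,fast++
slow=3 fast=4: a[fast]=3≠0 swap→a[3]=3, slow++,fast++
slow=4 fast=5: a[fast]=0, fast++
slow=4 fast=6: a[fast]=0, fast++
slow=4 fast=7: a[fast]=0, fast++
slow=4 fast=8: a[fast]=0, fast++
slow=4 fast=9: a[fast]=0, fast++

[5, 8, 8, 3, 0, 0, 0, 0, 0, 0]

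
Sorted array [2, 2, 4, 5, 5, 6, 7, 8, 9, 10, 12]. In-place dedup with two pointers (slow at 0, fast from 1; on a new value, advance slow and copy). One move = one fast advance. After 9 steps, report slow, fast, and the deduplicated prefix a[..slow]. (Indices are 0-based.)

slow=7, fast=10, prefix=[2, 4, 5, 6, 7, 8, 9, 10]

(s=0,f=1) a[fast]=2=a[slow] dup → fast++
(s=0,f=2) a[fast]=4≠a[slow]=2 write a[1]=4 → slow++,fast++
(s=1,f=3) a[fast]=5≠a[slow]=4 write a[2]=5 → slow++,fast++
(s=2,f=4) a[fast]=5=a[slow] dup → fast++
(s=2,f=5) a[fast]=6≠a[slow]=5 write a[3]=6 → slow++,fast++
(s=3,f=6) a[fast]=7≠a[slow]=6 write a[4]=7 → slow++,fast++
(s=4,f=7) a[fast]=8≠a[slow]=7 write a[5]=8 → slow++,fast++
(s=5,f=8) a[fast]=9≠a[slow]=8 write a[6]=9 → slow++,fast++
(s=6,f=9) a[fast]=10≠a[slow]=9 write a[7]=10 → slow++,fast++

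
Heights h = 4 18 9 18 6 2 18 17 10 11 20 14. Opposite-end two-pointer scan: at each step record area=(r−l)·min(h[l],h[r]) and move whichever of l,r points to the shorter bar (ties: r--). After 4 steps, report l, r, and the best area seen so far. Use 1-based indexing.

l=1 r=12: min(4,14)*11=44 best=44 *, l++
l=2 r=12: min(18,14)*10=140 best=140 *, r--
l=2 r=11: min(18,20)*9=162 best=162 *, l++
l=3 r=11: min(9,20)*8=72 best=162, l++

l=4, r=11, best area=162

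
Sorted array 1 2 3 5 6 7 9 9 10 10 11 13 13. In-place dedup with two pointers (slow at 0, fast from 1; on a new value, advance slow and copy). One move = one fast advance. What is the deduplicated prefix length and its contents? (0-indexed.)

length 10; prefix = [1, 2, 3, 5, 6, 7, 9, 10, 11, 13]

slow=0 fast=1: a[fast]=2≠a[slow]=1 write a[1]=2, slow++,fast++
slow=1 fast=2: a[fast]=3≠a[slow]=2 write a[2]=3, slow++,fast++
slow=2 fast=3: a[fast]=5≠a[slow]=3 write a[3]=5, slow++,fast++
slow=3 fast=4: a[fast]=6≠a[slow]=5 write a[4]=6, slow++,fast++
slow=4 fast=5: a[fast]=7≠a[slow]=6 write a[5]=7, slow++,fast++
slow=5 fast=6: a[fast]=9≠a[slow]=7 write a[6]=9, slow++,fast++
slow=6 fast=7: a[fast]=9=a[slow] dup, fast++
slow=6 fast=8: a[fast]=10≠a[slow]=9 write a[7]=10, slow++,fast++
slow=7 fast=9: a[fast]=10=a[slow] dup, fast++
slow=7 fast=10: a[fast]=11≠a[slow]=10 write a[8]=11, slow++,fast++
slow=8 fast=11: a[fast]=13≠a[slow]=11 write a[9]=13, slow++,fast++
slow=9 fast=12: a[fast]=13=a[slow] dup, fast++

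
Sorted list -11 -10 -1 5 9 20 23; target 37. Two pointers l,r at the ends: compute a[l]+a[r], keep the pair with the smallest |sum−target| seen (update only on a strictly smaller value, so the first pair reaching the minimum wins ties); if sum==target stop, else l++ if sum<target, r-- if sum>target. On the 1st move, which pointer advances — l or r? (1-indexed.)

[1,7] -11+23=12 d=25 * → l++

l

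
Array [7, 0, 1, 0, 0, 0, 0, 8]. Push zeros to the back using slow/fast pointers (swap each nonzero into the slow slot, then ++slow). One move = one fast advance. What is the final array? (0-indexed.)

[7, 1, 8, 0, 0, 0, 0, 0]

(s=0,f=0) a[fast]=7≠0 swap→a[0]=7 → slow++,fast++
(s=1,f=1) a[fast]=0 → fast++
(s=1,f=2) a[fast]=1≠0 swap→a[1]=1 → slow++,fast++
(s=2,f=3) a[fast]=0 → fast++
(s=2,f=4) a[fast]=0 → fast++
(s=2,f=5) a[fast]=0 → fast++
(s=2,f=6) a[fast]=0 → fast++
(s=2,f=7) a[fast]=8≠0 swap→a[2]=8 → slow++,fast++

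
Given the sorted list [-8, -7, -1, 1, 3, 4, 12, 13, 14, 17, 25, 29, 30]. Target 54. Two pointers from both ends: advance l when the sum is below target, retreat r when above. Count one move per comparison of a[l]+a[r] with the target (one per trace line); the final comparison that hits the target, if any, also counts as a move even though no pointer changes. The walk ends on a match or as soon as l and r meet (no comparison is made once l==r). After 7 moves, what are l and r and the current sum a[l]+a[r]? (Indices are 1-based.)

[1,13] -8+30=22 <54 → l++
[2,13] -7+30=23 <54 → l++
[3,13] -1+30=29 <54 → l++
[4,13] 1+30=31 <54 → l++
[5,13] 3+30=33 <54 → l++
[6,13] 4+30=34 <54 → l++
[7,13] 12+30=42 <54 → l++

l=8, r=13, sum=43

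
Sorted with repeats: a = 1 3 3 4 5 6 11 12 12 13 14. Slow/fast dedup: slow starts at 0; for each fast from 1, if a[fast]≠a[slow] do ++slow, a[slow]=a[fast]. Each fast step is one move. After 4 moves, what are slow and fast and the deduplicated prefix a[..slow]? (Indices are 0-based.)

slow=3, fast=5, prefix=[1, 3, 4, 5]

slow=0 fast=1: a[fast]=3≠a[slow]=1 write a[1]=3, slow++,fast++
slow=1 fast=2: a[fast]=3=a[slow] dup, fast++
slow=1 fast=3: a[fast]=4≠a[slow]=3 write a[2]=4, slow++,fast++
slow=2 fast=4: a[fast]=5≠a[slow]=4 write a[3]=5, slow++,fast++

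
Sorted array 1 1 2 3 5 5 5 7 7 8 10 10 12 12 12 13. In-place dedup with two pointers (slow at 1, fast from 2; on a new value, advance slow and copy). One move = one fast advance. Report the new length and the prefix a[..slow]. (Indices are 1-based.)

length 9; prefix = [1, 2, 3, 5, 7, 8, 10, 12, 13]

(s=1,f=2) a[fast]=1=a[slow] dup → fast++
(s=1,f=3) a[fast]=2≠a[slow]=1 write a[2]=2 → slow++,fast++
(s=2,f=4) a[fast]=3≠a[slow]=2 write a[3]=3 → slow++,fast++
(s=3,f=5) a[fast]=5≠a[slow]=3 write a[4]=5 → slow++,fast++
(s=4,f=6) a[fast]=5=a[slow] dup → fast++
(s=4,f=7) a[fast]=5=a[slow] dup → fast++
(s=4,f=8) a[fast]=7≠a[slow]=5 write a[5]=7 → slow++,fast++
(s=5,f=9) a[fast]=7=a[slow] dup → fast++
(s=5,f=10) a[fast]=8≠a[slow]=7 write a[6]=8 → slow++,fast++
(s=6,f=11) a[fast]=10≠a[slow]=8 write a[7]=10 → slow++,fast++
(s=7,f=12) a[fast]=10=a[slow] dup → fast++
(s=7,f=13) a[fast]=12≠a[slow]=10 write a[8]=12 → slow++,fast++
(s=8,f=14) a[fast]=12=a[slow] dup → fast++
(s=8,f=15) a[fast]=12=a[slow] dup → fast++
(s=8,f=16) a[fast]=13≠a[slow]=12 write a[9]=13 → slow++,fast++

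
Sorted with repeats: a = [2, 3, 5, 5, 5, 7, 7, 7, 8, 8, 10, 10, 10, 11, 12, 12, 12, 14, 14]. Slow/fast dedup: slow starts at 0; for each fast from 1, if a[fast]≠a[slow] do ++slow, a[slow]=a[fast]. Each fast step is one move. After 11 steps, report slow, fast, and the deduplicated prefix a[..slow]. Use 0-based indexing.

slow=5, fast=12, prefix=[2, 3, 5, 7, 8, 10]

slow=0 fast=1: a[fast]=3≠a[slow]=2 write a[1]=3, slow++,fast++
slow=1 fast=2: a[fast]=5≠a[slow]=3 write a[2]=5, slow++,fast++
slow=2 fast=3: a[fast]=5=a[slow] dup, fast++
slow=2 fast=4: a[fast]=5=a[slow] dup, fast++
slow=2 fast=5: a[fast]=7≠a[slow]=5 write a[3]=7, slow++,fast++
slow=3 fast=6: a[fast]=7=a[slow] dup, fast++
slow=3 fast=7: a[fast]=7=a[slow] dup, fast++
slow=3 fast=8: a[fast]=8≠a[slow]=7 write a[4]=8, slow++,fast++
slow=4 fast=9: a[fast]=8=a[slow] dup, fast++
slow=4 fast=10: a[fast]=10≠a[slow]=8 write a[5]=10, slow++,fast++
slow=5 fast=11: a[fast]=10=a[slow] dup, fast++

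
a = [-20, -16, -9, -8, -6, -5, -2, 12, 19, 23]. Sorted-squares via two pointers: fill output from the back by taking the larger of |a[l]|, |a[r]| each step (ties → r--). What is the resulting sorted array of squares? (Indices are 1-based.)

[4, 25, 36, 64, 81, 144, 256, 361, 400, 529]

l=1 r=10: |-20|<=|23| out[10]=529, r--
l=1 r=9: |-20|>|19| out[9]=400, l++
l=2 r=9: |-16|<=|19| out[8]=361, r--
l=2 r=8: |-16|>|12| out[7]=256, l++
l=3 r=8: |-9|<=|12| out[6]=144, r--
l=3 r=7: |-9|>|-2| out[5]=81, l++
l=4 r=7: |-8|>|-2| out[4]=64, l++
l=5 r=7: |-6|>|-2| out[3]=36, l++
l=6 r=7: |-5|>|-2| out[2]=25, l++
l=7 r=7: |-2|<=|-2| out[1]=4, r--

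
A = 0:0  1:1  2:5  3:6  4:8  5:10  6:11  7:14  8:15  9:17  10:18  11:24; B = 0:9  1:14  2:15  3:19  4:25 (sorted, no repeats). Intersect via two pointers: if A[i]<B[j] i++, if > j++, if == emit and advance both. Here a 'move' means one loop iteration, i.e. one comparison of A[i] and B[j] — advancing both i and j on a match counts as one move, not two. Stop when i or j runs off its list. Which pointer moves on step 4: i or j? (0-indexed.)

i=0 j=0: 0<9, i++
i=1 j=0: 1<9, i++
i=2 j=0: 5<9, i++
i=3 j=0: 6<9, i++

i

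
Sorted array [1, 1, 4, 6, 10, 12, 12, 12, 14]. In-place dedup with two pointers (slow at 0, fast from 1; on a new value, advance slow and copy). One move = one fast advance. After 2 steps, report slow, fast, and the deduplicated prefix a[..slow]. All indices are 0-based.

slow=1, fast=3, prefix=[1, 4]

(s=0,f=1) a[fast]=1=a[slow] dup → fast++
(s=0,f=2) a[fast]=4≠a[slow]=1 write a[1]=4 → slow++,fast++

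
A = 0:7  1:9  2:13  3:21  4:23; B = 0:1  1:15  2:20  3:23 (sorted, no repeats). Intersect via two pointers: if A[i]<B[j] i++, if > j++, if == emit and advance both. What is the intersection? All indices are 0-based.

i=0 j=0: 7>1, j++
i=0 j=1: 7<15, i++
i=1 j=1: 9<15, i++
i=2 j=1: 13<15, i++
i=3 j=1: 21>15, j++
i=3 j=2: 21>20, j++
i=3 j=3: 21<23, i++
i=4 j=3: 23==23 emit, i++,j++

intersection = [23]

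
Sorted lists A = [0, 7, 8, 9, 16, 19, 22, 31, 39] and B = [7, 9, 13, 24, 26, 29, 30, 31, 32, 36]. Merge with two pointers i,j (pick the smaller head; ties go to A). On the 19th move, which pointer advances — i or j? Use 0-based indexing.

i

[i=0,j=0] A[i]=0<=B[j]=7 take 0 → i++
[i=1,j=0] A[i]=7<=B[j]=7 take 7 → i++
[i=2,j=0] A[i]=8>B[j]=7 take 7 → j++
[i=2,j=1] A[i]=8<=B[j]=9 take 8 → i++
[i=3,j=1] A[i]=9<=B[j]=9 take 9 → i++
[i=4,j=1] A[i]=16>B[j]=9 take 9 → j++
[i=4,j=2] A[i]=16>B[j]=13 take 13 → j++
[i=4,j=3] A[i]=16<=B[j]=24 take 16 → i++
[i=5,j=3] A[i]=19<=B[j]=24 take 19 → i++
[i=6,j=3] A[i]=22<=B[j]=24 take 22 → i++
[i=7,j=3] A[i]=31>B[j]=24 take 24 → j++
[i=7,j=4] A[i]=31>B[j]=26 take 26 → j++
[i=7,j=5] A[i]=31>B[j]=29 take 29 → j++
[i=7,j=6] A[i]=31>B[j]=30 take 30 → j++
[i=7,j=7] A[i]=31<=B[j]=31 take 31 → i++
[i=8,j=7] A[i]=39>B[j]=31 take 31 → j++
[i=8,j=8] A[i]=39>B[j]=32 take 32 → j++
[i=8,j=9] A[i]=39>B[j]=36 take 36 → j++
[i=8,j=10] B done, take A[i]=39 → i++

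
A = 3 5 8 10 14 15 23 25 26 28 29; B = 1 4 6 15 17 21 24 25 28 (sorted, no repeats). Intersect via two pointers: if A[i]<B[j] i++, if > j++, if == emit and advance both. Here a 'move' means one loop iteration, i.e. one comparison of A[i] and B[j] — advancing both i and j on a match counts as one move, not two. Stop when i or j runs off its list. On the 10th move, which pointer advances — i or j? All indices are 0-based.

i=0 j=0: 3>1, j++
i=0 j=1: 3<4, i++
i=1 j=1: 5>4, j++
i=1 j=2: 5<6, i++
i=2 j=2: 8>6, j++
i=2 j=3: 8<15, i++
i=3 j=3: 10<15, i++
i=4 j=3: 14<15, i++
i=5 j=3: 15==15 emit, i++,j++
i=6 j=4: 23>17, j++

j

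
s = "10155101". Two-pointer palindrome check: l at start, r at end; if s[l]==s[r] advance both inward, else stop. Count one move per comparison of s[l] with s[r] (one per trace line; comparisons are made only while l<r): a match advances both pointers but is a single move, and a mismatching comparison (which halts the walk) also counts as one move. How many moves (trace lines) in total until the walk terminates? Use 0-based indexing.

4 moves

l=0 r=7: '1'=='1', l++,r--
l=1 r=6: '0'=='0', l++,r--
l=2 r=5: '1'=='1', l++,r--
l=3 r=4: '5'=='5', l++,r--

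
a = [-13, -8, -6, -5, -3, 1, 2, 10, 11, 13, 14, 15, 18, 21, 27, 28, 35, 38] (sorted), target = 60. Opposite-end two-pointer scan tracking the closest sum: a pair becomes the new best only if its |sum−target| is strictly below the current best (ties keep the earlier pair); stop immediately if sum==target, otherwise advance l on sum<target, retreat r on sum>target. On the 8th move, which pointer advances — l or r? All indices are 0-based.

l

[0,17] -13+38=25 d=35 * → l++
[1,17] -8+38=30 d=30 * → l++
[2,17] -6+38=32 d=28 * → l++
[3,17] -5+38=33 d=27 * → l++
[4,17] -3+38=35 d=25 * → l++
[5,17] 1+38=39 d=21 * → l++
[6,17] 2+38=40 d=20 * → l++
[7,17] 10+38=48 d=12 * → l++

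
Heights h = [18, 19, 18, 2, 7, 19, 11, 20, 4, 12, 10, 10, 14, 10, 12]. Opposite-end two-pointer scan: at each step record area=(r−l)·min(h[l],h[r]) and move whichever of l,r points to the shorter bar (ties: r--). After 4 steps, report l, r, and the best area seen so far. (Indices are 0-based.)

l=0 r=14: min(18,12)*14=168 best=168 *, r--
l=0 r=13: min(18,10)*13=130 best=168, r--
l=0 r=12: min(18,14)*12=168 best=168, r--
l=0 r=11: min(18,10)*11=110 best=168, r--

l=0, r=10, best area=168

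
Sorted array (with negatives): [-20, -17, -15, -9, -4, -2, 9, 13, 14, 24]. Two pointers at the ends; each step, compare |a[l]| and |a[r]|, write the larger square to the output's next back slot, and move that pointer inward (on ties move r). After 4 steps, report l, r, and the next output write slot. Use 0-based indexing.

[0,9] |-20|<=|24| out[9]=576 → r--
[0,8] |-20|>|14| out[8]=400 → l++
[1,8] |-17|>|14| out[7]=289 → l++
[2,8] |-15|>|14| out[6]=225 → l++

l=3, r=8, next write slot=5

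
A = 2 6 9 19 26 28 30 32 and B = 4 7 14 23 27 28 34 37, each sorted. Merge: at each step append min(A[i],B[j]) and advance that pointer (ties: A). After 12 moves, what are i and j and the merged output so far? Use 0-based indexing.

i=6, j=6, merged so far=[2, 4, 6, 7, 9, 14, 19, 23, 26, 27, 28, 28]

[i=0,j=0] A[i]=2<=B[j]=4 take 2 → i++
[i=1,j=0] A[i]=6>B[j]=4 take 4 → j++
[i=1,j=1] A[i]=6<=B[j]=7 take 6 → i++
[i=2,j=1] A[i]=9>B[j]=7 take 7 → j++
[i=2,j=2] A[i]=9<=B[j]=14 take 9 → i++
[i=3,j=2] A[i]=19>B[j]=14 take 14 → j++
[i=3,j=3] A[i]=19<=B[j]=23 take 19 → i++
[i=4,j=3] A[i]=26>B[j]=23 take 23 → j++
[i=4,j=4] A[i]=26<=B[j]=27 take 26 → i++
[i=5,j=4] A[i]=28>B[j]=27 take 27 → j++
[i=5,j=5] A[i]=28<=B[j]=28 take 28 → i++
[i=6,j=5] A[i]=30>B[j]=28 take 28 → j++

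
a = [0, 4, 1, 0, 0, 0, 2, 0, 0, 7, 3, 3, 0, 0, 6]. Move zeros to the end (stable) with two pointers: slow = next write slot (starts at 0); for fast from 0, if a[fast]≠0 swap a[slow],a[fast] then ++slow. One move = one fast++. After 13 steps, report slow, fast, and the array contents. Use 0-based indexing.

(s=0,f=0) a[fast]=0 → fast++
(s=0,f=1) a[fast]=4≠0 swap→a[0]=4 → slow++,fast++
(s=1,f=2) a[fast]=1≠0 swap→a[1]=1 → slow++,fast++
(s=2,f=3) a[fast]=0 → fast++
(s=2,f=4) a[fast]=0 → fast++
(s=2,f=5) a[fast]=0 → fast++
(s=2,f=6) a[fast]=2≠0 swap→a[2]=2 → slow++,fast++
(s=3,f=7) a[fast]=0 → fast++
(s=3,f=8) a[fast]=0 → fast++
(s=3,f=9) a[fast]=7≠0 swap→a[3]=7 → slow++,fast++
(s=4,f=10) a[fast]=3≠0 swap→a[4]=3 → slow++,fast++
(s=5,f=11) a[fast]=3≠0 swap→a[5]=3 → slow++,fast++
(s=6,f=12) a[fast]=0 → fast++

slow=6, fast=13, a=[4, 1, 2, 7, 3, 3, 0, 0, 0, 0, 0, 0, 0, 0, 6]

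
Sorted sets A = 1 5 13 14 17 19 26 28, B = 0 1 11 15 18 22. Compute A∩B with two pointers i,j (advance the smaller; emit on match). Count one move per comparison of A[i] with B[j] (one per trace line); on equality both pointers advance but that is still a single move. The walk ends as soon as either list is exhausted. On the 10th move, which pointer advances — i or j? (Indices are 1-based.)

i

[i=1,j=1] 1>0 → j++
[i=1,j=2] 1==1 emit → i++,j++
[i=2,j=3] 5<11 → i++
[i=3,j=3] 13>11 → j++
[i=3,j=4] 13<15 → i++
[i=4,j=4] 14<15 → i++
[i=5,j=4] 17>15 → j++
[i=5,j=5] 17<18 → i++
[i=6,j=5] 19>18 → j++
[i=6,j=6] 19<22 → i++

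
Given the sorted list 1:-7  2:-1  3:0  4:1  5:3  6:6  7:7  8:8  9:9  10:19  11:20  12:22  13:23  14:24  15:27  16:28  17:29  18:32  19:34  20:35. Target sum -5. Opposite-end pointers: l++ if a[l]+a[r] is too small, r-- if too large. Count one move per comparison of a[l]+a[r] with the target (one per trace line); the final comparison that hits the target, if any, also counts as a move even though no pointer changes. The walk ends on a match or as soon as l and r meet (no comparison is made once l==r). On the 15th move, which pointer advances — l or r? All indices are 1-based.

l=1 r=20: -7+35=28 >-5, r--
l=1 r=19: -7+34=27 >-5, r--
l=1 r=18: -7+32=25 >-5, r--
l=1 r=17: -7+29=22 >-5, r--
l=1 r=16: -7+28=21 >-5, r--
l=1 r=15: -7+27=20 >-5, r--
l=1 r=14: -7+24=17 >-5, r--
l=1 r=13: -7+23=16 >-5, r--
l=1 r=12: -7+22=15 >-5, r--
l=1 r=11: -7+20=13 >-5, r--
l=1 r=10: -7+19=12 >-5, r--
l=1 r=9: -7+9=2 >-5, r--
l=1 r=8: -7+8=1 >-5, r--
l=1 r=7: -7+7=0 >-5, r--
l=1 r=6: -7+6=-1 >-5, r--

r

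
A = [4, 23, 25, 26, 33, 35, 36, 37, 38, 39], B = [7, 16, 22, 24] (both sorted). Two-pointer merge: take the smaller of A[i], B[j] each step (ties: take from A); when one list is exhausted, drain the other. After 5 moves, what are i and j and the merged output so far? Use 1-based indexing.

[i=1,j=1] A[i]=4<=B[j]=7 take 4 → i++
[i=2,j=1] A[i]=23>B[j]=7 take 7 → j++
[i=2,j=2] A[i]=23>B[j]=16 take 16 → j++
[i=2,j=3] A[i]=23>B[j]=22 take 22 → j++
[i=2,j=4] A[i]=23<=B[j]=24 take 23 → i++

i=3, j=4, merged so far=[4, 7, 16, 22, 23]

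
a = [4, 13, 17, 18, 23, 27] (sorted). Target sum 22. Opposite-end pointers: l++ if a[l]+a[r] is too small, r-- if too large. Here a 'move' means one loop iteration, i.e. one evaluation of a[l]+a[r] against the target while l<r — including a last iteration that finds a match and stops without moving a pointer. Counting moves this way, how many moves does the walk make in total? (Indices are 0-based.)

[0,5] 4+27=31 >22 → r--
[0,4] 4+23=27 >22 → r--
[0,3] 4+18=22 → found

3 moves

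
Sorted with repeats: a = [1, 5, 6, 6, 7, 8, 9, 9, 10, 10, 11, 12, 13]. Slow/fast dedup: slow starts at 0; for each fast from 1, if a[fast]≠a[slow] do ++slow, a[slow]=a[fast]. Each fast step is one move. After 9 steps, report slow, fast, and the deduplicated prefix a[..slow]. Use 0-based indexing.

slow=6, fast=10, prefix=[1, 5, 6, 7, 8, 9, 10]

(s=0,f=1) a[fast]=5≠a[slow]=1 write a[1]=5 → slow++,fast++
(s=1,f=2) a[fast]=6≠a[slow]=5 write a[2]=6 → slow++,fast++
(s=2,f=3) a[fast]=6=a[slow] dup → fast++
(s=2,f=4) a[fast]=7≠a[slow]=6 write a[3]=7 → slow++,fast++
(s=3,f=5) a[fast]=8≠a[slow]=7 write a[4]=8 → slow++,fast++
(s=4,f=6) a[fast]=9≠a[slow]=8 write a[5]=9 → slow++,fast++
(s=5,f=7) a[fast]=9=a[slow] dup → fast++
(s=5,f=8) a[fast]=10≠a[slow]=9 write a[6]=10 → slow++,fast++
(s=6,f=9) a[fast]=10=a[slow] dup → fast++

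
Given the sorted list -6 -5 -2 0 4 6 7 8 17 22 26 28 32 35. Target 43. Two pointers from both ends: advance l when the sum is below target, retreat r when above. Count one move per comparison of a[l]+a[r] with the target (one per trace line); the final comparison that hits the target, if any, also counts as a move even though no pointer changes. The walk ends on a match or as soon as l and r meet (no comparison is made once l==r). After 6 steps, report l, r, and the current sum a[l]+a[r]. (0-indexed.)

l=6, r=13, sum=42

l=0 r=13: -6+35=29 <43, l++
l=1 r=13: -5+35=30 <43, l++
l=2 r=13: -2+35=33 <43, l++
l=3 r=13: 0+35=35 <43, l++
l=4 r=13: 4+35=39 <43, l++
l=5 r=13: 6+35=41 <43, l++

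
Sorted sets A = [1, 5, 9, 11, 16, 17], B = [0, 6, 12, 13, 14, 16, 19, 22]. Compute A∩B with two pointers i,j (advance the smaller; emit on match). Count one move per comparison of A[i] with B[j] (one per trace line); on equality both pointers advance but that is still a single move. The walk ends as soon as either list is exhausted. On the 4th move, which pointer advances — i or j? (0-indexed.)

[i=0,j=0] 1>0 → j++
[i=0,j=1] 1<6 → i++
[i=1,j=1] 5<6 → i++
[i=2,j=1] 9>6 → j++

j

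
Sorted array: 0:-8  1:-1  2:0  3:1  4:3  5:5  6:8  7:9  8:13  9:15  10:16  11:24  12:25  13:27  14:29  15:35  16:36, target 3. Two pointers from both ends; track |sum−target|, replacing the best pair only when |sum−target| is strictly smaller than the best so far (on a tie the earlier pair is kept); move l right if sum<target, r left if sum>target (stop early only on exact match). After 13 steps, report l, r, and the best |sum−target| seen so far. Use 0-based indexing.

l=1, r=4, best |Δ|=1

l=0 r=16: -8+36=28 d=25 *, r--
l=0 r=15: -8+35=27 d=24 *, r--
l=0 r=14: -8+29=21 d=18 *, r--
l=0 r=13: -8+27=19 d=16 *, r--
l=0 r=12: -8+25=17 d=14 *, r--
l=0 r=11: -8+24=16 d=13 *, r--
l=0 r=10: -8+16=8 d=5 *, r--
l=0 r=9: -8+15=7 d=4 *, r--
l=0 r=8: -8+13=5 d=2 *, r--
l=0 r=7: -8+9=1 d=2, l++
l=1 r=7: -1+9=8 d=5, r--
l=1 r=6: -1+8=7 d=4, r--
l=1 r=5: -1+5=4 d=1 *, r--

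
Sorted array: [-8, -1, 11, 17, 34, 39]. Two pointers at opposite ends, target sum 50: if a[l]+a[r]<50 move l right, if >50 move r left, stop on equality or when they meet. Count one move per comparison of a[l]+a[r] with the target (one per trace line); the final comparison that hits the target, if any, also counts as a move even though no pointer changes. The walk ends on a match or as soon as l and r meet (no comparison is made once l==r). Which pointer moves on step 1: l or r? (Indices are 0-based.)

l=0 r=5: -8+39=31 <50, l++

l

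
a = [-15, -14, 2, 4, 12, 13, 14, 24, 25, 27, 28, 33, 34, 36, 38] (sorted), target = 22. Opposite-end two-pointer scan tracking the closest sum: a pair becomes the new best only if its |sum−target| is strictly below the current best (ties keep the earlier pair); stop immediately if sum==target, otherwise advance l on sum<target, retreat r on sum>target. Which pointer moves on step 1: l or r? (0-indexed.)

[0,14] -15+38=23 d=1 * → r--

r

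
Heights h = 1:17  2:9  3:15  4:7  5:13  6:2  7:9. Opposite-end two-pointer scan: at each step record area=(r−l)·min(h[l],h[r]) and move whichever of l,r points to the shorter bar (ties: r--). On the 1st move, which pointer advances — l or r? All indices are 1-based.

l=1 r=7: min(17,9)*6=54 best=54 *, r--

r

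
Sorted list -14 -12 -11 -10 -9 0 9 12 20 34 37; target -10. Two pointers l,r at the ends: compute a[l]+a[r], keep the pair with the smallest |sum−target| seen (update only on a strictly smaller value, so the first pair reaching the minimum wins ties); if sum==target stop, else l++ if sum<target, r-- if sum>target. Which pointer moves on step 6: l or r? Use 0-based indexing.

l

l=0 r=10: -14+37=23 d=33 *, r--
l=0 r=9: -14+34=20 d=30 *, r--
l=0 r=8: -14+20=6 d=16 *, r--
l=0 r=7: -14+12=-2 d=8 *, r--
l=0 r=6: -14+9=-5 d=5 *, r--
l=0 r=5: -14+0=-14 d=4 *, l++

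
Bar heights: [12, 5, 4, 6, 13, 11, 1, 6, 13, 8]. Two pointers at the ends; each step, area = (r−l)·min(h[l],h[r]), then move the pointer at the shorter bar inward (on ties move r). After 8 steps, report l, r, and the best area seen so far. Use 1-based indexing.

l=1 r=10: min(12,8)*9=72 best=72 *, r--
l=1 r=9: min(12,13)*8=96 best=96 *, l++
l=2 r=9: min(5,13)*7=35 best=96, l++
l=3 r=9: min(4,13)*6=24 best=96, l++
l=4 r=9: min(6,13)*5=30 best=96, l++
l=5 r=9: min(13,13)*4=52 best=96, r--
l=5 r=8: min(13,6)*3=18 best=96, r--
l=5 r=7: min(13,1)*2=2 best=96, r--

l=5, r=6, best area=96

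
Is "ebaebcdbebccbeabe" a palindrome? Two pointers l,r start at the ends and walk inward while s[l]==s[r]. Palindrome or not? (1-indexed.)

not a palindrome (mismatch at 7,11)

[1,17] 'e'=='e' → l++,r--
[2,16] 'b'=='b' → l++,r--
[3,15] 'a'=='a' → l++,r--
[4,14] 'e'=='e' → l++,r--
[5,13] 'b'=='b' → l++,r--
[6,12] 'c'=='c' → l++,r--
[7,11] 'd'!='c' → stop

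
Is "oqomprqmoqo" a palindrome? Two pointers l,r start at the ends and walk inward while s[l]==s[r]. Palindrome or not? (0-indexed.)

l=0 r=10: 'o'=='o', l++,r--
l=1 r=9: 'q'=='q', l++,r--
l=2 r=8: 'o'=='o', l++,r--
l=3 r=7: 'm'=='m', l++,r--
l=4 r=6: 'p'!='q', stop

not a palindrome (mismatch at 4,6)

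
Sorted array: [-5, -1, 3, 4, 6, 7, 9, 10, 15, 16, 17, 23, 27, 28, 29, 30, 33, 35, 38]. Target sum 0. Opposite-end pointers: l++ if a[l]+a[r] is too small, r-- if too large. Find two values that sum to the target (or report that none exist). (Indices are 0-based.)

no pair

[0,18] -5+38=33 >0 → r--
[0,17] -5+35=30 >0 → r--
[0,16] -5+33=28 >0 → r--
[0,15] -5+30=25 >0 → r--
[0,14] -5+29=24 >0 → r--
[0,13] -5+28=23 >0 → r--
[0,12] -5+27=22 >0 → r--
[0,11] -5+23=18 >0 → r--
[0,10] -5+17=12 >0 → r--
[0,9] -5+16=11 >0 → r--
[0,8] -5+15=10 >0 → r--
[0,7] -5+10=5 >0 → r--
[0,6] -5+9=4 >0 → r--
[0,5] -5+7=2 >0 → r--
[0,4] -5+6=1 >0 → r--
[0,3] -5+4=-1 <0 → l++
[1,3] -1+4=3 >0 → r--
[1,2] -1+3=2 >0 → r--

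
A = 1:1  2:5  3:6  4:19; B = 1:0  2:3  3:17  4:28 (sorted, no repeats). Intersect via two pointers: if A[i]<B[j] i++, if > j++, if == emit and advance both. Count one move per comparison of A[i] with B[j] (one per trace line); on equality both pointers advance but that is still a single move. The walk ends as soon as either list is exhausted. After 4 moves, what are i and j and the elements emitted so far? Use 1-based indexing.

i=3, j=3, emitted=[]

[i=1,j=1] 1>0 → j++
[i=1,j=2] 1<3 → i++
[i=2,j=2] 5>3 → j++
[i=2,j=3] 5<17 → i++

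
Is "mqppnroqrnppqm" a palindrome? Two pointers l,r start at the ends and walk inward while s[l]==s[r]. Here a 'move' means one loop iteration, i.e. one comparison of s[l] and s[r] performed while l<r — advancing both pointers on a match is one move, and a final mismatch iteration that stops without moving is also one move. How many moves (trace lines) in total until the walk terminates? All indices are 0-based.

7 moves

l=0 r=13: 'm'=='m', l++,r--
l=1 r=12: 'q'=='q', l++,r--
l=2 r=11: 'p'=='p', l++,r--
l=3 r=10: 'p'=='p', l++,r--
l=4 r=9: 'n'=='n', l++,r--
l=5 r=8: 'r'=='r', l++,r--
l=6 r=7: 'o'!='q', stop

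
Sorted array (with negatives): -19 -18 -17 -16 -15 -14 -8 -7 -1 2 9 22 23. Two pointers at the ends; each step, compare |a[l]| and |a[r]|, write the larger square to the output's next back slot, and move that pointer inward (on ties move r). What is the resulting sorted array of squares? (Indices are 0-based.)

l=0 r=12: |-19|<=|23| out[12]=529, r--
l=0 r=11: |-19|<=|22| out[11]=484, r--
l=0 r=10: |-19|>|9| out[10]=361, l++
l=1 r=10: |-18|>|9| out[9]=324, l++
l=2 r=10: |-17|>|9| out[8]=289, l++
l=3 r=10: |-16|>|9| out[7]=256, l++
l=4 r=10: |-15|>|9| out[6]=225, l++
l=5 r=10: |-14|>|9| out[5]=196, l++
l=6 r=10: |-8|<=|9| out[4]=81, r--
l=6 r=9: |-8|>|2| out[3]=64, l++
l=7 r=9: |-7|>|2| out[2]=49, l++
l=8 r=9: |-1|<=|2| out[1]=4, r--
l=8 r=8: |-1|<=|-1| out[0]=1, r--

[1, 4, 49, 64, 81, 196, 225, 256, 289, 324, 361, 484, 529]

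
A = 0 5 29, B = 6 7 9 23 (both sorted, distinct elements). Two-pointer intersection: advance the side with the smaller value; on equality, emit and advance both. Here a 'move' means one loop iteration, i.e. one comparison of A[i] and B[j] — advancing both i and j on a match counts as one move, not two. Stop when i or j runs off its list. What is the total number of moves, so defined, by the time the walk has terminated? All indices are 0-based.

[i=0,j=0] 0<6 → i++
[i=1,j=0] 5<6 → i++
[i=2,j=0] 29>6 → j++
[i=2,j=1] 29>7 → j++
[i=2,j=2] 29>9 → j++
[i=2,j=3] 29>23 → j++

6 moves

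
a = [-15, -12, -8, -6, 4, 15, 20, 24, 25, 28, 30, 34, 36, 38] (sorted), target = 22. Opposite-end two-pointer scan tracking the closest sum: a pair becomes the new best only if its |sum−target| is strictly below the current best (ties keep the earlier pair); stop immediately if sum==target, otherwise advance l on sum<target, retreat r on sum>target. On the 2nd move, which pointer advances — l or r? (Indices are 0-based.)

l=0 r=13: -15+38=23 d=1 *, r--
l=0 r=12: -15+36=21 d=1, l++

l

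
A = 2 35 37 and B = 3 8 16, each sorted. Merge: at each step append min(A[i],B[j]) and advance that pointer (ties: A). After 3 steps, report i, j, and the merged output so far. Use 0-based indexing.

i=1, j=2, merged so far=[2, 3, 8]

i=0 j=0: A[i]=2<=B[j]=3 take 2, i++
i=1 j=0: A[i]=35>B[j]=3 take 3, j++
i=1 j=1: A[i]=35>B[j]=8 take 8, j++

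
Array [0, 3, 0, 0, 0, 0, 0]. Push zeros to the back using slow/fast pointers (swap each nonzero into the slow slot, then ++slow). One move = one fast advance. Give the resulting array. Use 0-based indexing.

[3, 0, 0, 0, 0, 0, 0]

(s=0,f=0) a[fast]=0 → fast++
(s=0,f=1) a[fast]=3≠0 swap→a[0]=3 → slow++,fast++
(s=1,f=2) a[fast]=0 → fast++
(s=1,f=3) a[fast]=0 → fast++
(s=1,f=4) a[fast]=0 → fast++
(s=1,f=5) a[fast]=0 → fast++
(s=1,f=6) a[fast]=0 → fast++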